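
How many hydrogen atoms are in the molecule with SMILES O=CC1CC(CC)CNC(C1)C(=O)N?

18

Hydrogens are implicit in SMILES; fill each atom to its normal valence:
  4 × C: 2 H each → 8
  4 × C: 1 H each → 4
  2 × O: no H
  1 × C: 3 H
  1 × C: no H
  1 × N: 2 H
  1 × N: 1 H
  Total hydrogens = 18.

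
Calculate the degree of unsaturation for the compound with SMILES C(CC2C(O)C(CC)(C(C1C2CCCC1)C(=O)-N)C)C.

3

Molecular formula from the SMILES: C17H31NO2.
DoU = (2C + 2 + N − H − X)/2 = (2·17 + 2 + 1 − 31 − 0)/2 = 6/2 = 3.
(Structurally: 2 ring(s) + 1 π bond(s) = 3.)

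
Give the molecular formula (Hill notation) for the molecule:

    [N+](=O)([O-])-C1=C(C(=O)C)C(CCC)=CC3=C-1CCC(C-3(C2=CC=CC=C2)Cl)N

Heavy atoms from the SMILES: 21 C, 1 Cl, 2 N, 3 O.
Implicit hydrogens by atom environment:
  6 × C (aromatic): 1 H each → 6
  6 × C (aromatic): no H
  4 × C: 2 H each → 8
  2 × C: 3 H each → 6
  2 × C: no H
  2 × O: no H
  1 × C: 1 H
  1 × Cl: no H
  1 × N: 2 H
  1 × N (charge +1): no H
  1 × O (charge -1): no H
  Total hydrogens = 23.
Molecular formula: C21H23ClN2O3

C21H23ClN2O3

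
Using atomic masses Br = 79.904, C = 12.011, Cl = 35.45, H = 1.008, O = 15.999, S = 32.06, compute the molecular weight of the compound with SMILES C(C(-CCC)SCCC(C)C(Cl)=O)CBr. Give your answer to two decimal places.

Molecular formula: C11H20BrClOS.
M = 1×79.904 + 11×12.011 + 1×35.45 + 20×1.008 + 1×15.999 + 1×32.06 = 315.69 g/mol.

315.69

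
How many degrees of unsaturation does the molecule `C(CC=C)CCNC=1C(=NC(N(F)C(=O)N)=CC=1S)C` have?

Molecular formula from the SMILES: C13H19FN4OS.
DoU = (2C + 2 + N − H − X)/2 = (2·13 + 2 + 4 − 19 − 1)/2 = 12/2 = 6.
(Structurally: 1 ring(s) + 5 π bond(s) = 6.)

6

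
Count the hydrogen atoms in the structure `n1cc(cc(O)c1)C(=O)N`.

Hydrogens are implicit in SMILES; fill each atom to its normal valence:
  3 × C (aromatic): 1 H each → 3
  2 × C (aromatic): no H
  1 × C: no H
  1 × N: 2 H
  1 × N (aromatic): no H
  1 × O: 1 H
  1 × O: no H
  Total hydrogens = 6.

6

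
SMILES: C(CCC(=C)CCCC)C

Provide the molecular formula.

Heavy atoms from the SMILES: 10 C.
Implicit hydrogens by atom environment:
  7 × C: 2 H each → 14
  2 × C: 3 H each → 6
  1 × C: no H
  Total hydrogens = 20.
Molecular formula: C10H20

C10H20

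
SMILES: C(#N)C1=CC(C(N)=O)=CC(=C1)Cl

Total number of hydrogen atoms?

Hydrogens are implicit in SMILES; fill each atom to its normal valence:
  3 × C (aromatic): 1 H each → 3
  3 × C (aromatic): no H
  2 × C: no H
  1 × Cl: no H
  1 × N: 2 H
  1 × N: no H
  1 × O: no H
  Total hydrogens = 5.

5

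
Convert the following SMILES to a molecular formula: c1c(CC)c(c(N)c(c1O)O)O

Heavy atoms from the SMILES: 8 C, 1 N, 3 O.
Implicit hydrogens by atom environment:
  5 × C (aromatic): no H
  3 × O: 1 H each → 3
  1 × C: 3 H
  1 × C: 2 H
  1 × C (aromatic): 1 H
  1 × N: 2 H
  Total hydrogens = 11.
Molecular formula: C8H11NO3

C8H11NO3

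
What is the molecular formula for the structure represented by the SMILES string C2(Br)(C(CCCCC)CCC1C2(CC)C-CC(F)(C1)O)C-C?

Heavy atoms from the SMILES: 1 Br, 19 C, 1 F, 1 O.
Implicit hydrogens by atom environment:
  11 × C: 2 H each → 22
  3 × C: 3 H each → 9
  3 × C: no H
  2 × C: 1 H each → 2
  1 × Br: no H
  1 × F: no H
  1 × O: 1 H
  Total hydrogens = 34.
Molecular formula: C19H34BrFO

C19H34BrFO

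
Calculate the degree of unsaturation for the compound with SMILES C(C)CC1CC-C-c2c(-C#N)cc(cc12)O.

7

Molecular formula from the SMILES: C14H17NO.
DoU = (2C + 2 + N − H − X)/2 = (2·14 + 2 + 1 − 17 − 0)/2 = 14/2 = 7.
(Structurally: 2 ring(s) + 5 π bond(s) = 7.)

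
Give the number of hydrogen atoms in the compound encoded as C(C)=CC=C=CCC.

12

Hydrogens are implicit in SMILES; fill each atom to its normal valence:
  4 × C: 1 H each → 4
  2 × C: 3 H each → 6
  1 × C: 2 H
  1 × C: no H
  Total hydrogens = 12.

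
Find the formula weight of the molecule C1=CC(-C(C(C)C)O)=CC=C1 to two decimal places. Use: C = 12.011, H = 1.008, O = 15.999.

150.22

Molecular formula: C10H14O.
M = 10×12.011 + 14×1.008 + 1×15.999 = 150.22 g/mol.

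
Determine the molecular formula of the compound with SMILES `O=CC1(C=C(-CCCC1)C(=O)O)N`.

C9H13NO3

Heavy atoms from the SMILES: 9 C, 1 N, 3 O.
Implicit hydrogens by atom environment:
  4 × C: 2 H each → 8
  3 × C: no H
  2 × C: 1 H each → 2
  2 × O: no H
  1 × N: 2 H
  1 × O: 1 H
  Total hydrogens = 13.
Molecular formula: C9H13NO3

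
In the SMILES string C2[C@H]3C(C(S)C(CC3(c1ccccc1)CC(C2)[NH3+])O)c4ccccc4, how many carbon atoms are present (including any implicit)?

The symbol for carbon appears 22 times in the SMILES. Lowercase c denotes aromatic carbon and counts toward C.

22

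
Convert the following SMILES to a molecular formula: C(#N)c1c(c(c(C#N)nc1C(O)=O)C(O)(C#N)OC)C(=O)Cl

C12H5ClN4O5

Heavy atoms from the SMILES: 12 C, 1 Cl, 4 N, 5 O.
Implicit hydrogens by atom environment:
  6 × C: no H
  5 × C (aromatic): no H
  3 × N: no H
  3 × O: no H
  2 × O: 1 H each → 2
  1 × C: 3 H
  1 × Cl: no H
  1 × N (aromatic): no H
  Total hydrogens = 5.
Molecular formula: C12H5ClN4O5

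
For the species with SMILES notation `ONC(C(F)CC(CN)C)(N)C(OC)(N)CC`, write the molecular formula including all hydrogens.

C10H25FN4O2

Heavy atoms from the SMILES: 10 C, 1 F, 4 N, 2 O.
Implicit hydrogens by atom environment:
  3 × C: 3 H each → 9
  3 × C: 2 H each → 6
  3 × N: 2 H each → 6
  2 × C: 1 H each → 2
  2 × C: no H
  1 × F: no H
  1 × N: 1 H
  1 × O: 1 H
  1 × O: no H
  Total hydrogens = 25.
Molecular formula: C10H25FN4O2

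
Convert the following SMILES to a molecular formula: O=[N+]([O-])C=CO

Heavy atoms from the SMILES: 2 C, 1 N, 3 O.
Implicit hydrogens by atom environment:
  2 × C: 1 H each → 2
  1 × N (charge +1): no H
  1 × O: 1 H
  1 × O: no H
  1 × O (charge -1): no H
  Total hydrogens = 3.
Molecular formula: C2H3NO3

C2H3NO3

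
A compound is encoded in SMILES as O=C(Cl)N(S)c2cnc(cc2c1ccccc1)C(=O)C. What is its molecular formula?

C14H11ClN2O2S

Heavy atoms from the SMILES: 14 C, 1 Cl, 2 N, 2 O, 1 S.
Implicit hydrogens by atom environment:
  7 × C (aromatic): 1 H each → 7
  4 × C (aromatic): no H
  2 × C: no H
  2 × O: no H
  1 × C: 3 H
  1 × Cl: no H
  1 × N (aromatic): no H
  1 × N: no H
  1 × S: 1 H
  Total hydrogens = 11.
Molecular formula: C14H11ClN2O2S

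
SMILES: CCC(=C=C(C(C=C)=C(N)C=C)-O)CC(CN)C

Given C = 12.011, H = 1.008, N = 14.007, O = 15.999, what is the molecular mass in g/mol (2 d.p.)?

248.37

Molecular formula: C15H24N2O.
M = 15×12.011 + 24×1.008 + 2×14.007 + 1×15.999 = 248.37 g/mol.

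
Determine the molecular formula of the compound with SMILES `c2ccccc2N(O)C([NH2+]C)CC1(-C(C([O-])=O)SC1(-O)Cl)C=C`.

C15H19ClN2O4S

Heavy atoms from the SMILES: 15 C, 1 Cl, 2 N, 4 O, 1 S.
Implicit hydrogens by atom environment:
  5 × C (aromatic): 1 H each → 5
  3 × C: 1 H each → 3
  3 × C: no H
  2 × C: 2 H each → 4
  2 × O: 1 H each → 2
  1 × C: 3 H
  1 × C (aromatic): no H
  1 × Cl: no H
  1 × N (charge +1): 2 H
  1 × N: no H
  1 × O: no H
  1 × O (charge -1): no H
  1 × S: no H
  Total hydrogens = 19.
Molecular formula: C15H19ClN2O4S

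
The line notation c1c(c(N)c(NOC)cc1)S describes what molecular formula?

C7H10N2OS

Heavy atoms from the SMILES: 7 C, 2 N, 1 O, 1 S.
Implicit hydrogens by atom environment:
  3 × C (aromatic): 1 H each → 3
  3 × C (aromatic): no H
  1 × C: 3 H
  1 × N: 2 H
  1 × N: 1 H
  1 × O: no H
  1 × S: 1 H
  Total hydrogens = 10.
Molecular formula: C7H10N2OS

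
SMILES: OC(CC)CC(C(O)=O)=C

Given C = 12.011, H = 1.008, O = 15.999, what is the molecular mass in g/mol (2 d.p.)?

Molecular formula: C7H12O3.
M = 7×12.011 + 12×1.008 + 3×15.999 = 144.17 g/mol.

144.17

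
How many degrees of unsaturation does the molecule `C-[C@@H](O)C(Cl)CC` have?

0

Molecular formula from the SMILES: C5H11ClO.
DoU = (2C + 2 + N − H − X)/2 = (2·5 + 2 + 0 − 11 − 1)/2 = 0/2 = 0.
(Structurally: 0 ring(s) + 0 π bond(s) = 0.)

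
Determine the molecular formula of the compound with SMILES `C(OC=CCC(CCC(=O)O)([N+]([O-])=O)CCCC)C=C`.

Heavy atoms from the SMILES: 14 C, 1 N, 5 O.
Implicit hydrogens by atom environment:
  8 × C: 2 H each → 16
  3 × C: 1 H each → 3
  3 × O: no H
  2 × C: no H
  1 × C: 3 H
  1 × N (charge +1): no H
  1 × O: 1 H
  1 × O (charge -1): no H
  Total hydrogens = 23.
Molecular formula: C14H23NO5

C14H23NO5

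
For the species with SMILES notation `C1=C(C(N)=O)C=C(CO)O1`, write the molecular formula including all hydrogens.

Heavy atoms from the SMILES: 6 C, 1 N, 3 O.
Implicit hydrogens by atom environment:
  2 × C (aromatic): 1 H each → 2
  2 × C (aromatic): no H
  1 × C: 2 H
  1 × C: no H
  1 × N: 2 H
  1 × O: 1 H
  1 × O (aromatic): no H
  1 × O: no H
  Total hydrogens = 7.
Molecular formula: C6H7NO3

C6H7NO3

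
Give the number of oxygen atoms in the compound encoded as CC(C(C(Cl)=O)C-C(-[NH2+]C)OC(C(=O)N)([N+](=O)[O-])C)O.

6

The symbol for oxygen appears 6 times in the SMILES.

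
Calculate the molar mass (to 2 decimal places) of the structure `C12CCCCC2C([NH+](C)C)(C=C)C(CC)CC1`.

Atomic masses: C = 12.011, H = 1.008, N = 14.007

236.42

Molecular formula: C16H30N+.
M = 16×12.011 + 30×1.008 + 1×14.007 = 236.42 g/mol.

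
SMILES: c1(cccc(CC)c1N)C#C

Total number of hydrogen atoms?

11

Hydrogens are implicit in SMILES; fill each atom to its normal valence:
  3 × C (aromatic): 1 H each → 3
  3 × C (aromatic): no H
  1 × C: 3 H
  1 × C: 2 H
  1 × C: 1 H
  1 × C: no H
  1 × N: 2 H
  Total hydrogens = 11.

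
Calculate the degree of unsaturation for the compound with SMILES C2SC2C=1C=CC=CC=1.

Molecular formula from the SMILES: C8H8S.
DoU = (2C + 2 + N − H − X)/2 = (2·8 + 2 + 0 − 8 − 0)/2 = 10/2 = 5.
(Structurally: 2 ring(s) + 3 π bond(s) = 5.)

5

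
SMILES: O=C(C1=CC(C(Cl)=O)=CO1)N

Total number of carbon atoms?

6

The symbol for carbon appears 6 times in the SMILES. (Cl is a single chlorine, not C + l.)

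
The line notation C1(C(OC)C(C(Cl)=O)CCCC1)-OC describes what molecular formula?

Heavy atoms from the SMILES: 10 C, 1 Cl, 3 O.
Implicit hydrogens by atom environment:
  4 × C: 2 H each → 8
  3 × C: 1 H each → 3
  3 × O: no H
  2 × C: 3 H each → 6
  1 × C: no H
  1 × Cl: no H
  Total hydrogens = 17.
Molecular formula: C10H17ClO3

C10H17ClO3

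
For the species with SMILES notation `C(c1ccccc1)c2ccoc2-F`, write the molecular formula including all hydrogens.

Heavy atoms from the SMILES: 11 C, 1 F, 1 O.
Implicit hydrogens by atom environment:
  7 × C (aromatic): 1 H each → 7
  3 × C (aromatic): no H
  1 × C: 2 H
  1 × F: no H
  1 × O (aromatic): no H
  Total hydrogens = 9.
Molecular formula: C11H9FO

C11H9FO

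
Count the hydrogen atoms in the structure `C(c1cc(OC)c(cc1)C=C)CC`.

Hydrogens are implicit in SMILES; fill each atom to its normal valence:
  3 × C: 2 H each → 6
  3 × C (aromatic): 1 H each → 3
  3 × C (aromatic): no H
  2 × C: 3 H each → 6
  1 × C: 1 H
  1 × O: no H
  Total hydrogens = 16.

16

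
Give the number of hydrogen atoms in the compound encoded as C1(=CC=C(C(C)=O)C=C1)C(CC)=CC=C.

Hydrogens are implicit in SMILES; fill each atom to its normal valence:
  4 × C (aromatic): 1 H each → 4
  2 × C: 3 H each → 6
  2 × C: 2 H each → 4
  2 × C: 1 H each → 2
  2 × C: no H
  2 × C (aromatic): no H
  1 × O: no H
  Total hydrogens = 16.

16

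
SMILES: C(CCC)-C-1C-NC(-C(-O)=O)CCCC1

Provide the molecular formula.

Heavy atoms from the SMILES: 12 C, 1 N, 2 O.
Implicit hydrogens by atom environment:
  8 × C: 2 H each → 16
  2 × C: 1 H each → 2
  1 × C: 3 H
  1 × C: no H
  1 × N: 1 H
  1 × O: 1 H
  1 × O: no H
  Total hydrogens = 23.
Molecular formula: C12H23NO2

C12H23NO2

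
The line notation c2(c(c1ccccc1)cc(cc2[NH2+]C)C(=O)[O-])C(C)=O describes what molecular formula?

Heavy atoms from the SMILES: 16 C, 1 N, 3 O.
Implicit hydrogens by atom environment:
  7 × C (aromatic): 1 H each → 7
  5 × C (aromatic): no H
  2 × C: 3 H each → 6
  2 × C: no H
  2 × O: no H
  1 × N (charge +1): 2 H
  1 × O (charge -1): no H
  Total hydrogens = 15.
Molecular formula: C16H15NO3

C16H15NO3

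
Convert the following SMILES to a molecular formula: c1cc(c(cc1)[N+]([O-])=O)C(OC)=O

C8H7NO4

Heavy atoms from the SMILES: 8 C, 1 N, 4 O.
Implicit hydrogens by atom environment:
  4 × C (aromatic): 1 H each → 4
  3 × O: no H
  2 × C (aromatic): no H
  1 × C: 3 H
  1 × C: no H
  1 × N (charge +1): no H
  1 × O (charge -1): no H
  Total hydrogens = 7.
Molecular formula: C8H7NO4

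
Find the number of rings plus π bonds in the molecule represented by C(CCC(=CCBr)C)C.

Molecular formula from the SMILES: C8H15Br.
DoU = (2C + 2 + N − H − X)/2 = (2·8 + 2 + 0 − 15 − 1)/2 = 2/2 = 1.
(Structurally: 0 ring(s) + 1 π bond(s) = 1.)

1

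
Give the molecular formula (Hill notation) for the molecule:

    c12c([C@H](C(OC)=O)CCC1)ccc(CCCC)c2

C16H22O2

Heavy atoms from the SMILES: 16 C, 2 O.
Implicit hydrogens by atom environment:
  6 × C: 2 H each → 12
  3 × C (aromatic): 1 H each → 3
  3 × C (aromatic): no H
  2 × C: 3 H each → 6
  2 × O: no H
  1 × C: 1 H
  1 × C: no H
  Total hydrogens = 22.
Molecular formula: C16H22O2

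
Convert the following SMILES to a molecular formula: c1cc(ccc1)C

Heavy atoms from the SMILES: 7 C.
Implicit hydrogens by atom environment:
  5 × C (aromatic): 1 H each → 5
  1 × C: 3 H
  1 × C (aromatic): no H
  Total hydrogens = 8.
Molecular formula: C7H8

C7H8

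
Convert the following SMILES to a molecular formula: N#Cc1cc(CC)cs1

Heavy atoms from the SMILES: 7 C, 1 N, 1 S.
Implicit hydrogens by atom environment:
  2 × C (aromatic): 1 H each → 2
  2 × C (aromatic): no H
  1 × C: 3 H
  1 × C: 2 H
  1 × C: no H
  1 × N: no H
  1 × S (aromatic): no H
  Total hydrogens = 7.
Molecular formula: C7H7NS

C7H7NS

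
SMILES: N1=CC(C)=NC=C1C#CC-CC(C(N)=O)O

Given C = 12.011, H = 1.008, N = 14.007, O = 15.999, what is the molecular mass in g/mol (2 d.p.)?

219.24

Molecular formula: C11H13N3O2.
M = 11×12.011 + 13×1.008 + 3×14.007 + 2×15.999 = 219.24 g/mol.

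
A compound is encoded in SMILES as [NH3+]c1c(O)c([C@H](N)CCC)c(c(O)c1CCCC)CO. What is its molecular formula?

Heavy atoms from the SMILES: 15 C, 2 N, 3 O.
Implicit hydrogens by atom environment:
  6 × C: 2 H each → 12
  6 × C (aromatic): no H
  3 × O: 1 H each → 3
  2 × C: 3 H each → 6
  1 × C: 1 H
  1 × N (charge +1): 3 H
  1 × N: 2 H
  Total hydrogens = 27.
Net charge +1.
Molecular formula: C15H27N2O3+

C15H27N2O3+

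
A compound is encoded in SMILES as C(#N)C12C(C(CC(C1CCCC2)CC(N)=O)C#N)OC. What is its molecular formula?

Heavy atoms from the SMILES: 15 C, 3 N, 2 O.
Implicit hydrogens by atom environment:
  6 × C: 2 H each → 12
  4 × C: 1 H each → 4
  4 × C: no H
  2 × N: no H
  2 × O: no H
  1 × C: 3 H
  1 × N: 2 H
  Total hydrogens = 21.
Molecular formula: C15H21N3O2

C15H21N3O2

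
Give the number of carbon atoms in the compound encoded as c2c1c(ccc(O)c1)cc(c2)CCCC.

14

The symbol for carbon appears 14 times in the SMILES. Lowercase c denotes aromatic carbon and counts toward C.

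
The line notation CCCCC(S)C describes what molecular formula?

C6H14S

Heavy atoms from the SMILES: 6 C, 1 S.
Implicit hydrogens by atom environment:
  3 × C: 2 H each → 6
  2 × C: 3 H each → 6
  1 × C: 1 H
  1 × S: 1 H
  Total hydrogens = 14.
Molecular formula: C6H14S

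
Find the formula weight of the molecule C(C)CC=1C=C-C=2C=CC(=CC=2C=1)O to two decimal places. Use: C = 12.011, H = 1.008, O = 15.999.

Molecular formula: C13H14O.
M = 13×12.011 + 14×1.008 + 1×15.999 = 186.25 g/mol.

186.25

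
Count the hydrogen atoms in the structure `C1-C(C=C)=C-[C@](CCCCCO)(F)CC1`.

Hydrogens are implicit in SMILES; fill each atom to its normal valence:
  9 × C: 2 H each → 18
  2 × C: 1 H each → 2
  2 × C: no H
  1 × F: no H
  1 × O: 1 H
  Total hydrogens = 21.

21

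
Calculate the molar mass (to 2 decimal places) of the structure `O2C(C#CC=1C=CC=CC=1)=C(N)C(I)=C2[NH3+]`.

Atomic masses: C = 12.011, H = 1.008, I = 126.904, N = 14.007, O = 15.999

Molecular formula: C12H10IN2O+.
M = 12×12.011 + 10×1.008 + 1×126.904 + 2×14.007 + 1×15.999 = 325.13 g/mol.

325.13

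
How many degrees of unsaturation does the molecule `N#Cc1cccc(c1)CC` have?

6

Molecular formula from the SMILES: C9H9N.
DoU = (2C + 2 + N − H − X)/2 = (2·9 + 2 + 1 − 9 − 0)/2 = 12/2 = 6.
(Structurally: 1 ring(s) + 5 π bond(s) = 6.)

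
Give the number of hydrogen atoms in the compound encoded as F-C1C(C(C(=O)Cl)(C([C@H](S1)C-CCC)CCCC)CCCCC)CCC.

40

Hydrogens are implicit in SMILES; fill each atom to its normal valence:
  12 × C: 2 H each → 24
  4 × C: 3 H each → 12
  4 × C: 1 H each → 4
  2 × C: no H
  1 × Cl: no H
  1 × F: no H
  1 × O: no H
  1 × S: no H
  Total hydrogens = 40.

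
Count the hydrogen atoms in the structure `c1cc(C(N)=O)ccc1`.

7

Hydrogens are implicit in SMILES; fill each atom to its normal valence:
  5 × C (aromatic): 1 H each → 5
  1 × C (aromatic): no H
  1 × C: no H
  1 × N: 2 H
  1 × O: no H
  Total hydrogens = 7.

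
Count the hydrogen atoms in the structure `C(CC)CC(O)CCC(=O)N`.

Hydrogens are implicit in SMILES; fill each atom to its normal valence:
  5 × C: 2 H each → 10
  1 × C: 3 H
  1 × C: 1 H
  1 × C: no H
  1 × N: 2 H
  1 × O: 1 H
  1 × O: no H
  Total hydrogens = 17.

17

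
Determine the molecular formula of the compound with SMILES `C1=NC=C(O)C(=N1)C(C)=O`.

Heavy atoms from the SMILES: 6 C, 2 N, 2 O.
Implicit hydrogens by atom environment:
  2 × C (aromatic): 1 H each → 2
  2 × C (aromatic): no H
  2 × N (aromatic): no H
  1 × C: 3 H
  1 × C: no H
  1 × O: 1 H
  1 × O: no H
  Total hydrogens = 6.
Molecular formula: C6H6N2O2

C6H6N2O2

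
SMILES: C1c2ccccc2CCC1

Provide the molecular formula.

C10H12

Heavy atoms from the SMILES: 10 C.
Implicit hydrogens by atom environment:
  4 × C: 2 H each → 8
  4 × C (aromatic): 1 H each → 4
  2 × C (aromatic): no H
  Total hydrogens = 12.
Molecular formula: C10H12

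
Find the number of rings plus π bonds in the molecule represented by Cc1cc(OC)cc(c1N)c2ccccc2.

8

Molecular formula from the SMILES: C14H15NO.
DoU = (2C + 2 + N − H − X)/2 = (2·14 + 2 + 1 − 15 − 0)/2 = 16/2 = 8.
(Structurally: 2 ring(s) + 6 π bond(s) = 8.)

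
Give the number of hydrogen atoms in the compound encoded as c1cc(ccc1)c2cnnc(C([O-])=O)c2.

Hydrogens are implicit in SMILES; fill each atom to its normal valence:
  7 × C (aromatic): 1 H each → 7
  3 × C (aromatic): no H
  2 × N (aromatic): no H
  1 × C: no H
  1 × O: no H
  1 × O (charge -1): no H
  Total hydrogens = 7.

7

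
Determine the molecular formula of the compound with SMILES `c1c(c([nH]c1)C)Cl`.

C5H6ClN

Heavy atoms from the SMILES: 5 C, 1 Cl, 1 N.
Implicit hydrogens by atom environment:
  2 × C (aromatic): 1 H each → 2
  2 × C (aromatic): no H
  1 × C: 3 H
  1 × Cl: no H
  1 × N (aromatic): 1 H
  Total hydrogens = 6.
Molecular formula: C5H6ClN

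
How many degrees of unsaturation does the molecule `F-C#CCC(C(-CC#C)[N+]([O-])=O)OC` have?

Molecular formula from the SMILES: C9H10FNO3.
DoU = (2C + 2 + N − H − X)/2 = (2·9 + 2 + 1 − 10 − 1)/2 = 10/2 = 5.
(Structurally: 0 ring(s) + 5 π bond(s) = 5.)

5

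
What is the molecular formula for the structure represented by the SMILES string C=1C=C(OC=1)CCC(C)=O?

C8H10O2

Heavy atoms from the SMILES: 8 C, 2 O.
Implicit hydrogens by atom environment:
  3 × C (aromatic): 1 H each → 3
  2 × C: 2 H each → 4
  1 × C: 3 H
  1 × C (aromatic): no H
  1 × C: no H
  1 × O (aromatic): no H
  1 × O: no H
  Total hydrogens = 10.
Molecular formula: C8H10O2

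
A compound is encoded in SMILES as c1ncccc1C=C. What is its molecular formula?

C7H7N

Heavy atoms from the SMILES: 7 C, 1 N.
Implicit hydrogens by atom environment:
  4 × C (aromatic): 1 H each → 4
  1 × C: 2 H
  1 × C: 1 H
  1 × C (aromatic): no H
  1 × N (aromatic): no H
  Total hydrogens = 7.
Molecular formula: C7H7N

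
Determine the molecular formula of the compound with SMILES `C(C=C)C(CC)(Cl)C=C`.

C8H13Cl

Heavy atoms from the SMILES: 8 C, 1 Cl.
Implicit hydrogens by atom environment:
  4 × C: 2 H each → 8
  2 × C: 1 H each → 2
  1 × C: 3 H
  1 × C: no H
  1 × Cl: no H
  Total hydrogens = 13.
Molecular formula: C8H13Cl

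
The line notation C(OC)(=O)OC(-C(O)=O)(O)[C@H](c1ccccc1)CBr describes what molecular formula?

C12H13BrO6

Heavy atoms from the SMILES: 1 Br, 12 C, 6 O.
Implicit hydrogens by atom environment:
  5 × C (aromatic): 1 H each → 5
  4 × O: no H
  3 × C: no H
  2 × O: 1 H each → 2
  1 × Br: no H
  1 × C: 3 H
  1 × C: 2 H
  1 × C: 1 H
  1 × C (aromatic): no H
  Total hydrogens = 13.
Molecular formula: C12H13BrO6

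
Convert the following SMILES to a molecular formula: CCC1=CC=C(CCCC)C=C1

C12H18

Heavy atoms from the SMILES: 12 C.
Implicit hydrogens by atom environment:
  4 × C: 2 H each → 8
  4 × C (aromatic): 1 H each → 4
  2 × C: 3 H each → 6
  2 × C (aromatic): no H
  Total hydrogens = 18.
Molecular formula: C12H18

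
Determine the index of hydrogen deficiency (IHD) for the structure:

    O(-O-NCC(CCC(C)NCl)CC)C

0

Molecular formula from the SMILES: C9H21ClN2O2.
DoU = (2C + 2 + N − H − X)/2 = (2·9 + 2 + 2 − 21 − 1)/2 = 0/2 = 0.
(Structurally: 0 ring(s) + 0 π bond(s) = 0.)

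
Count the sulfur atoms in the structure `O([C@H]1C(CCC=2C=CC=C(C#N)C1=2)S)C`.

1

The symbol for sulfur appears 1 time in the SMILES.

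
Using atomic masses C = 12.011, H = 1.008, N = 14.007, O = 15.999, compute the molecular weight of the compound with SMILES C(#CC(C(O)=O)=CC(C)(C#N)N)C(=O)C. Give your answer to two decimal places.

206.20

Molecular formula: C10H10N2O3.
M = 10×12.011 + 10×1.008 + 2×14.007 + 3×15.999 = 206.20 g/mol.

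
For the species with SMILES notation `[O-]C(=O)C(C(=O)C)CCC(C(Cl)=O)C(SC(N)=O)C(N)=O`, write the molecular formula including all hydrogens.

Heavy atoms from the SMILES: 11 C, 1 Cl, 2 N, 6 O, 1 S.
Implicit hydrogens by atom environment:
  5 × C: no H
  5 × O: no H
  3 × C: 1 H each → 3
  2 × C: 2 H each → 4
  2 × N: 2 H each → 4
  1 × C: 3 H
  1 × Cl: no H
  1 × O (charge -1): no H
  1 × S: no H
  Total hydrogens = 14.
Net charge -1.
Molecular formula: C11H14ClN2O6S-

C11H14ClN2O6S-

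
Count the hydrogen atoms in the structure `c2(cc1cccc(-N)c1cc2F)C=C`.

10

Hydrogens are implicit in SMILES; fill each atom to its normal valence:
  5 × C (aromatic): 1 H each → 5
  5 × C (aromatic): no H
  1 × C: 2 H
  1 × C: 1 H
  1 × F: no H
  1 × N: 2 H
  Total hydrogens = 10.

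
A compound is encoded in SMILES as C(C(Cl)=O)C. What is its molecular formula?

Heavy atoms from the SMILES: 3 C, 1 Cl, 1 O.
Implicit hydrogens by atom environment:
  1 × C: 3 H
  1 × C: 2 H
  1 × C: no H
  1 × Cl: no H
  1 × O: no H
  Total hydrogens = 5.
Molecular formula: C3H5ClO

C3H5ClO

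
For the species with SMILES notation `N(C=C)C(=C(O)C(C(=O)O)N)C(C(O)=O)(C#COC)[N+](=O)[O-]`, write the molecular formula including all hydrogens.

Heavy atoms from the SMILES: 11 C, 3 N, 8 O.
Implicit hydrogens by atom environment:
  7 × C: no H
  4 × O: no H
  3 × O: 1 H each → 3
  2 × C: 1 H each → 2
  1 × C: 3 H
  1 × C: 2 H
  1 × N: 2 H
  1 × N: 1 H
  1 × N (charge +1): no H
  1 × O (charge -1): no H
  Total hydrogens = 13.
Molecular formula: C11H13N3O8

C11H13N3O8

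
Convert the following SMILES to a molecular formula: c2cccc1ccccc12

C10H8

Heavy atoms from the SMILES: 10 C.
Implicit hydrogens by atom environment:
  8 × C (aromatic): 1 H each → 8
  2 × C (aromatic): no H
  Total hydrogens = 8.
Molecular formula: C10H8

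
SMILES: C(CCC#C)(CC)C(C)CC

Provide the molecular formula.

C11H20

Heavy atoms from the SMILES: 11 C.
Implicit hydrogens by atom environment:
  4 × C: 2 H each → 8
  3 × C: 3 H each → 9
  3 × C: 1 H each → 3
  1 × C: no H
  Total hydrogens = 20.
Molecular formula: C11H20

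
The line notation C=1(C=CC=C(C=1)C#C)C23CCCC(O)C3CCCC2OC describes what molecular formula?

C19H24O2

Heavy atoms from the SMILES: 19 C, 2 O.
Implicit hydrogens by atom environment:
  6 × C: 2 H each → 12
  4 × C: 1 H each → 4
  4 × C (aromatic): 1 H each → 4
  2 × C: no H
  2 × C (aromatic): no H
  1 × C: 3 H
  1 × O: 1 H
  1 × O: no H
  Total hydrogens = 24.
Molecular formula: C19H24O2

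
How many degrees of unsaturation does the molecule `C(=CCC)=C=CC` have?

Molecular formula from the SMILES: C7H10.
DoU = (2C + 2 + N − H − X)/2 = (2·7 + 2 + 0 − 10 − 0)/2 = 6/2 = 3.
(Structurally: 0 ring(s) + 3 π bond(s) = 3.)

3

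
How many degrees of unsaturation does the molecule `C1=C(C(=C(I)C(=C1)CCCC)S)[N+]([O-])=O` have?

5

Molecular formula from the SMILES: C10H12INO2S.
DoU = (2C + 2 + N − H − X)/2 = (2·10 + 2 + 1 − 12 − 1)/2 = 10/2 = 5.
(Structurally: 1 ring(s) + 4 π bond(s) = 5.)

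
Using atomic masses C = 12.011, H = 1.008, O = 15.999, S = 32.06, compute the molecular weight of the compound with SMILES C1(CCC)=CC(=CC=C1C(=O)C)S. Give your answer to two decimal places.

Molecular formula: C11H14OS.
M = 11×12.011 + 14×1.008 + 1×15.999 + 1×32.06 = 194.29 g/mol.

194.29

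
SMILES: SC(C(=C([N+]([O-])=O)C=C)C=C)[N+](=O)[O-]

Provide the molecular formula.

C7H8N2O4S

Heavy atoms from the SMILES: 7 C, 2 N, 4 O, 1 S.
Implicit hydrogens by atom environment:
  3 × C: 1 H each → 3
  2 × C: 2 H each → 4
  2 × C: no H
  2 × N (charge +1): no H
  2 × O: no H
  2 × O (charge -1): no H
  1 × S: 1 H
  Total hydrogens = 8.
Molecular formula: C7H8N2O4S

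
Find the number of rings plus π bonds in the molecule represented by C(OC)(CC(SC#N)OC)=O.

Molecular formula from the SMILES: C6H9NO3S.
DoU = (2C + 2 + N − H − X)/2 = (2·6 + 2 + 1 − 9 − 0)/2 = 6/2 = 3.
(Structurally: 0 ring(s) + 3 π bond(s) = 3.)

3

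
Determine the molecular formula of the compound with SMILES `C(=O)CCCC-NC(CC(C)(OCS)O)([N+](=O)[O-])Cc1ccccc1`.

C17H26N2O5S

Heavy atoms from the SMILES: 17 C, 2 N, 5 O, 1 S.
Implicit hydrogens by atom environment:
  7 × C: 2 H each → 14
  5 × C (aromatic): 1 H each → 5
  3 × O: no H
  2 × C: no H
  1 × C: 3 H
  1 × C: 1 H
  1 × C (aromatic): no H
  1 × N: 1 H
  1 × N (charge +1): no H
  1 × O: 1 H
  1 × O (charge -1): no H
  1 × S: 1 H
  Total hydrogens = 26.
Molecular formula: C17H26N2O5S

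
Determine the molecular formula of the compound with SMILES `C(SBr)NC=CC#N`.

Heavy atoms from the SMILES: 1 Br, 4 C, 2 N, 1 S.
Implicit hydrogens by atom environment:
  2 × C: 1 H each → 2
  1 × Br: no H
  1 × C: 2 H
  1 × C: no H
  1 × N: 1 H
  1 × N: no H
  1 × S: no H
  Total hydrogens = 5.
Molecular formula: C4H5BrN2S

C4H5BrN2S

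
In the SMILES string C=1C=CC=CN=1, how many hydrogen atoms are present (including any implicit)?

5

Hydrogens are implicit in SMILES; fill each atom to its normal valence:
  5 × C (aromatic): 1 H each → 5
  1 × N (aromatic): no H
  Total hydrogens = 5.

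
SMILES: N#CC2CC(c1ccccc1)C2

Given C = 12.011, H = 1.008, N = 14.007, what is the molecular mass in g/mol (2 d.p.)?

157.22

Molecular formula: C11H11N.
M = 11×12.011 + 11×1.008 + 1×14.007 = 157.22 g/mol.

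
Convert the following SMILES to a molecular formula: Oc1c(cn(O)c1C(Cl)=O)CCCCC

C10H14ClNO3

Heavy atoms from the SMILES: 10 C, 1 Cl, 1 N, 3 O.
Implicit hydrogens by atom environment:
  4 × C: 2 H each → 8
  3 × C (aromatic): no H
  2 × O: 1 H each → 2
  1 × C: 3 H
  1 × C (aromatic): 1 H
  1 × C: no H
  1 × Cl: no H
  1 × N (aromatic): no H
  1 × O: no H
  Total hydrogens = 14.
Molecular formula: C10H14ClNO3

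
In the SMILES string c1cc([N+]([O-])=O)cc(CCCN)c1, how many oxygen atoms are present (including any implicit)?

2

The symbol for oxygen appears 2 times in the SMILES.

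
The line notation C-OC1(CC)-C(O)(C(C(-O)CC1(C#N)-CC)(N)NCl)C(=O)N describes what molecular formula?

Heavy atoms from the SMILES: 13 C, 1 Cl, 4 N, 4 O.
Implicit hydrogens by atom environment:
  6 × C: no H
  3 × C: 3 H each → 9
  3 × C: 2 H each → 6
  2 × N: 2 H each → 4
  2 × O: 1 H each → 2
  2 × O: no H
  1 × C: 1 H
  1 × Cl: no H
  1 × N: 1 H
  1 × N: no H
  Total hydrogens = 23.
Molecular formula: C13H23ClN4O4

C13H23ClN4O4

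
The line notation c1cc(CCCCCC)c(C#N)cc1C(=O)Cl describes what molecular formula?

Heavy atoms from the SMILES: 14 C, 1 Cl, 1 N, 1 O.
Implicit hydrogens by atom environment:
  5 × C: 2 H each → 10
  3 × C (aromatic): 1 H each → 3
  3 × C (aromatic): no H
  2 × C: no H
  1 × C: 3 H
  1 × Cl: no H
  1 × N: no H
  1 × O: no H
  Total hydrogens = 16.
Molecular formula: C14H16ClNO

C14H16ClNO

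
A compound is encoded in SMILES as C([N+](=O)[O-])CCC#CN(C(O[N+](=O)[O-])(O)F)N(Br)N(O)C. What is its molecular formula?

Heavy atoms from the SMILES: 1 Br, 7 C, 1 F, 5 N, 7 O.
Implicit hydrogens by atom environment:
  3 × C: 2 H each → 6
  3 × C: no H
  3 × N: no H
  3 × O: no H
  2 × N (charge +1): no H
  2 × O: 1 H each → 2
  2 × O (charge -1): no H
  1 × Br: no H
  1 × C: 3 H
  1 × F: no H
  Total hydrogens = 11.
Molecular formula: C7H11BrFN5O7

C7H11BrFN5O7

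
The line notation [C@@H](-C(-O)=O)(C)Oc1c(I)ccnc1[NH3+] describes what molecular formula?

C8H10IN2O3+

Heavy atoms from the SMILES: 8 C, 1 I, 2 N, 3 O.
Implicit hydrogens by atom environment:
  3 × C (aromatic): no H
  2 × C (aromatic): 1 H each → 2
  2 × O: no H
  1 × C: 3 H
  1 × C: 1 H
  1 × C: no H
  1 × I: no H
  1 × N (charge +1): 3 H
  1 × N (aromatic): no H
  1 × O: 1 H
  Total hydrogens = 10.
Net charge +1.
Molecular formula: C8H10IN2O3+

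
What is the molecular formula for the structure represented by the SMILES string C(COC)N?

Heavy atoms from the SMILES: 3 C, 1 N, 1 O.
Implicit hydrogens by atom environment:
  2 × C: 2 H each → 4
  1 × C: 3 H
  1 × N: 2 H
  1 × O: no H
  Total hydrogens = 9.
Molecular formula: C3H9NO

C3H9NO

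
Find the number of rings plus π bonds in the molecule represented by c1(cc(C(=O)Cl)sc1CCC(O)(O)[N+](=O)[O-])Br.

Molecular formula from the SMILES: C8H7BrClNO5S.
DoU = (2C + 2 + N − H − X)/2 = (2·8 + 2 + 1 − 7 − 2)/2 = 10/2 = 5.
(Structurally: 1 ring(s) + 4 π bond(s) = 5.)

5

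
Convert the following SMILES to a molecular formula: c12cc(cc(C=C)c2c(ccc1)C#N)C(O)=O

Heavy atoms from the SMILES: 14 C, 1 N, 2 O.
Implicit hydrogens by atom environment:
  5 × C (aromatic): 1 H each → 5
  5 × C (aromatic): no H
  2 × C: no H
  1 × C: 2 H
  1 × C: 1 H
  1 × N: no H
  1 × O: 1 H
  1 × O: no H
  Total hydrogens = 9.
Molecular formula: C14H9NO2

C14H9NO2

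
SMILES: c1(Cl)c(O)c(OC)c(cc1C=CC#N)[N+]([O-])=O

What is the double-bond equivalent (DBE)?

Molecular formula from the SMILES: C10H7ClN2O4.
DoU = (2C + 2 + N − H − X)/2 = (2·10 + 2 + 2 − 7 − 1)/2 = 16/2 = 8.
(Structurally: 1 ring(s) + 7 π bond(s) = 8.)

8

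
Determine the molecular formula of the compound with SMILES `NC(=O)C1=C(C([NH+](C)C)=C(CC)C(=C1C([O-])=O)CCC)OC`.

C16H24N2O4

Heavy atoms from the SMILES: 16 C, 2 N, 4 O.
Implicit hydrogens by atom environment:
  6 × C (aromatic): no H
  5 × C: 3 H each → 15
  3 × C: 2 H each → 6
  3 × O: no H
  2 × C: no H
  1 × N: 2 H
  1 × N (charge +1): 1 H
  1 × O (charge -1): no H
  Total hydrogens = 24.
Molecular formula: C16H24N2O4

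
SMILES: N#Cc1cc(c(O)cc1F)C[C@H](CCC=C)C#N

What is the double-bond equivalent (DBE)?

Molecular formula from the SMILES: C14H13FN2O.
DoU = (2C + 2 + N − H − X)/2 = (2·14 + 2 + 2 − 13 − 1)/2 = 18/2 = 9.
(Structurally: 1 ring(s) + 8 π bond(s) = 9.)

9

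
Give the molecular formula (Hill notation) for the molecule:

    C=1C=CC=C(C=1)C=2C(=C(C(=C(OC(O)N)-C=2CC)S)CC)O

C17H21NO3S

Heavy atoms from the SMILES: 17 C, 1 N, 3 O, 1 S.
Implicit hydrogens by atom environment:
  7 × C (aromatic): no H
  5 × C (aromatic): 1 H each → 5
  2 × C: 3 H each → 6
  2 × C: 2 H each → 4
  2 × O: 1 H each → 2
  1 × C: 1 H
  1 × N: 2 H
  1 × O: no H
  1 × S: 1 H
  Total hydrogens = 21.
Molecular formula: C17H21NO3S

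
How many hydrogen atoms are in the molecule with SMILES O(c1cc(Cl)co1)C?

Hydrogens are implicit in SMILES; fill each atom to its normal valence:
  2 × C (aromatic): 1 H each → 2
  2 × C (aromatic): no H
  1 × C: 3 H
  1 × Cl: no H
  1 × O (aromatic): no H
  1 × O: no H
  Total hydrogens = 5.

5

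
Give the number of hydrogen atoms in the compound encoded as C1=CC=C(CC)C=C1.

Hydrogens are implicit in SMILES; fill each atom to its normal valence:
  5 × C (aromatic): 1 H each → 5
  1 × C: 3 H
  1 × C: 2 H
  1 × C (aromatic): no H
  Total hydrogens = 10.

10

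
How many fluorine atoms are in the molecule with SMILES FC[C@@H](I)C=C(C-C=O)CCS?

1

The symbol for fluorine appears 1 time in the SMILES.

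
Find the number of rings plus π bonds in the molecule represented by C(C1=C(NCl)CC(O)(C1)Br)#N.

Molecular formula from the SMILES: C6H6BrClN2O.
DoU = (2C + 2 + N − H − X)/2 = (2·6 + 2 + 2 − 6 − 2)/2 = 8/2 = 4.
(Structurally: 1 ring(s) + 3 π bond(s) = 4.)

4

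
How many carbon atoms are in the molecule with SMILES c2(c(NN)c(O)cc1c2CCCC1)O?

The symbol for carbon appears 10 times in the SMILES. Lowercase c denotes aromatic carbon and counts toward C.

10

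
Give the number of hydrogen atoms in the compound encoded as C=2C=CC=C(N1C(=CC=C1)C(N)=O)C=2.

10

Hydrogens are implicit in SMILES; fill each atom to its normal valence:
  8 × C (aromatic): 1 H each → 8
  2 × C (aromatic): no H
  1 × C: no H
  1 × N: 2 H
  1 × N (aromatic): no H
  1 × O: no H
  Total hydrogens = 10.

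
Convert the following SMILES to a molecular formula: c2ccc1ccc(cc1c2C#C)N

C12H9N

Heavy atoms from the SMILES: 12 C, 1 N.
Implicit hydrogens by atom environment:
  6 × C (aromatic): 1 H each → 6
  4 × C (aromatic): no H
  1 × C: 1 H
  1 × C: no H
  1 × N: 2 H
  Total hydrogens = 9.
Molecular formula: C12H9N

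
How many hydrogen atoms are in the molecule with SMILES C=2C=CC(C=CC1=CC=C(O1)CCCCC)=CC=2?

20

Hydrogens are implicit in SMILES; fill each atom to its normal valence:
  7 × C (aromatic): 1 H each → 7
  4 × C: 2 H each → 8
  3 × C (aromatic): no H
  2 × C: 1 H each → 2
  1 × C: 3 H
  1 × O (aromatic): no H
  Total hydrogens = 20.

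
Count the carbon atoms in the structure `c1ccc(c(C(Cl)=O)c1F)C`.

The symbol for carbon appears 8 times in the SMILES. Lowercase c denotes aromatic carbon and counts toward C.

8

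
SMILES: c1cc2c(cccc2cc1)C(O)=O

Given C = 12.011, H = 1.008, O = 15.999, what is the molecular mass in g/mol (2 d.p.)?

Molecular formula: C11H8O2.
M = 11×12.011 + 8×1.008 + 2×15.999 = 172.18 g/mol.

172.18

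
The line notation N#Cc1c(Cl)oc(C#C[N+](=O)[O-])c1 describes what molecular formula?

Heavy atoms from the SMILES: 7 C, 1 Cl, 2 N, 3 O.
Implicit hydrogens by atom environment:
  3 × C (aromatic): no H
  3 × C: no H
  1 × C (aromatic): 1 H
  1 × Cl: no H
  1 × N: no H
  1 × N (charge +1): no H
  1 × O (aromatic): no H
  1 × O: no H
  1 × O (charge -1): no H
  Total hydrogens = 1.
Molecular formula: C7HClN2O3

C7HClN2O3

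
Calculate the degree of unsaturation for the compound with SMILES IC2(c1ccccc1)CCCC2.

Molecular formula from the SMILES: C11H13I.
DoU = (2C + 2 + N − H − X)/2 = (2·11 + 2 + 0 − 13 − 1)/2 = 10/2 = 5.
(Structurally: 2 ring(s) + 3 π bond(s) = 5.)

5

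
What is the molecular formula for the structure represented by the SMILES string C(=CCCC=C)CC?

C8H14

Heavy atoms from the SMILES: 8 C.
Implicit hydrogens by atom environment:
  4 × C: 2 H each → 8
  3 × C: 1 H each → 3
  1 × C: 3 H
  Total hydrogens = 14.
Molecular formula: C8H14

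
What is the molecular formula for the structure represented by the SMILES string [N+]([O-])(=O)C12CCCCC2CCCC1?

Heavy atoms from the SMILES: 10 C, 1 N, 2 O.
Implicit hydrogens by atom environment:
  8 × C: 2 H each → 16
  1 × C: 1 H
  1 × C: no H
  1 × N (charge +1): no H
  1 × O: no H
  1 × O (charge -1): no H
  Total hydrogens = 17.
Molecular formula: C10H17NO2

C10H17NO2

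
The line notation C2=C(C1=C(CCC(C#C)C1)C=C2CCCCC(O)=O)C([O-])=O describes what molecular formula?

Heavy atoms from the SMILES: 18 C, 4 O.
Implicit hydrogens by atom environment:
  7 × C: 2 H each → 14
  4 × C (aromatic): no H
  3 × C: no H
  2 × C (aromatic): 1 H each → 2
  2 × C: 1 H each → 2
  2 × O: no H
  1 × O: 1 H
  1 × O (charge -1): no H
  Total hydrogens = 19.
Net charge -1.
Molecular formula: C18H19O4-

C18H19O4-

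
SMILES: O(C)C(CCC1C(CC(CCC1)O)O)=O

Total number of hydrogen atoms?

20

Hydrogens are implicit in SMILES; fill each atom to its normal valence:
  6 × C: 2 H each → 12
  3 × C: 1 H each → 3
  2 × O: 1 H each → 2
  2 × O: no H
  1 × C: 3 H
  1 × C: no H
  Total hydrogens = 20.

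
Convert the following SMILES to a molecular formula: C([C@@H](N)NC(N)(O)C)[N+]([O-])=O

Heavy atoms from the SMILES: 4 C, 4 N, 3 O.
Implicit hydrogens by atom environment:
  2 × N: 2 H each → 4
  1 × C: 3 H
  1 × C: 2 H
  1 × C: 1 H
  1 × C: no H
  1 × N: 1 H
  1 × N (charge +1): no H
  1 × O: 1 H
  1 × O: no H
  1 × O (charge -1): no H
  Total hydrogens = 12.
Molecular formula: C4H12N4O3

C4H12N4O3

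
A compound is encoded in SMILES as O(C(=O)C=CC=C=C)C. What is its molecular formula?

C7H8O2

Heavy atoms from the SMILES: 7 C, 2 O.
Implicit hydrogens by atom environment:
  3 × C: 1 H each → 3
  2 × C: no H
  2 × O: no H
  1 × C: 3 H
  1 × C: 2 H
  Total hydrogens = 8.
Molecular formula: C7H8O2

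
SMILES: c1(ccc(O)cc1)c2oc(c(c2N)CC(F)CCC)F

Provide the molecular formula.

Heavy atoms from the SMILES: 15 C, 2 F, 1 N, 2 O.
Implicit hydrogens by atom environment:
  6 × C (aromatic): no H
  4 × C (aromatic): 1 H each → 4
  3 × C: 2 H each → 6
  2 × F: no H
  1 × C: 3 H
  1 × C: 1 H
  1 × N: 2 H
  1 × O: 1 H
  1 × O (aromatic): no H
  Total hydrogens = 17.
Molecular formula: C15H17F2NO2

C15H17F2NO2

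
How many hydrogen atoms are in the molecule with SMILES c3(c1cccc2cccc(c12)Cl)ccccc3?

Hydrogens are implicit in SMILES; fill each atom to its normal valence:
  11 × C (aromatic): 1 H each → 11
  5 × C (aromatic): no H
  1 × Cl: no H
  Total hydrogens = 11.

11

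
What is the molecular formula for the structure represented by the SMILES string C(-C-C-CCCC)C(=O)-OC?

C9H18O2

Heavy atoms from the SMILES: 9 C, 2 O.
Implicit hydrogens by atom environment:
  6 × C: 2 H each → 12
  2 × C: 3 H each → 6
  2 × O: no H
  1 × C: no H
  Total hydrogens = 18.
Molecular formula: C9H18O2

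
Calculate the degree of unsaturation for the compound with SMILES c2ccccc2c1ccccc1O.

Molecular formula from the SMILES: C12H10O.
DoU = (2C + 2 + N − H − X)/2 = (2·12 + 2 + 0 − 10 − 0)/2 = 16/2 = 8.
(Structurally: 2 ring(s) + 6 π bond(s) = 8.)

8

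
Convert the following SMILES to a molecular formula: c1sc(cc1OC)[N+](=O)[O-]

Heavy atoms from the SMILES: 5 C, 1 N, 3 O, 1 S.
Implicit hydrogens by atom environment:
  2 × C (aromatic): 1 H each → 2
  2 × C (aromatic): no H
  2 × O: no H
  1 × C: 3 H
  1 × N (charge +1): no H
  1 × O (charge -1): no H
  1 × S (aromatic): no H
  Total hydrogens = 5.
Molecular formula: C5H5NO3S

C5H5NO3S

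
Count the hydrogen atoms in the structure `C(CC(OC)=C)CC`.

14

Hydrogens are implicit in SMILES; fill each atom to its normal valence:
  4 × C: 2 H each → 8
  2 × C: 3 H each → 6
  1 × C: no H
  1 × O: no H
  Total hydrogens = 14.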